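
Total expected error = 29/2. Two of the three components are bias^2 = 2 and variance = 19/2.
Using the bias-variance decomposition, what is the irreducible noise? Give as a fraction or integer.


Total error = bias^2 + variance + irreducible noise. So irreducible noise = 29/2 - 2 - 19/2 = 3.

3


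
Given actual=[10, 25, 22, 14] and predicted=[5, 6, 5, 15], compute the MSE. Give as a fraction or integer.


MSE = (1/4) * ((10-5)^2=25 + (25-6)^2=361 + (22-5)^2=289 + (14-15)^2=1). Sum = 676. MSE = 169.

169


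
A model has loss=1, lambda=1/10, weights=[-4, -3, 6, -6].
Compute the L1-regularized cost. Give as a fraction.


L1 norm = sum(|w|) = 19. J = 1 + 1/10 * 19 = 29/10.

29/10


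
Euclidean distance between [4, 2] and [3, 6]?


d = sqrt(sum of squared differences). (4-3)^2=1, (2-6)^2=16. Sum = 17.

sqrt(17)


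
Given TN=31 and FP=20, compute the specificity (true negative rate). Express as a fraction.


Specificity = TN / (TN + FP) = 31 / 51 = 31/51.

31/51


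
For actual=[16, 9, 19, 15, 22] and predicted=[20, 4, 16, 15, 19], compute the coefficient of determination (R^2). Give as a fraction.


Mean(y) = 81/5. SS_res = 59. SS_tot = 474/5. R^2 = 1 - 59/(474/5) = 179/474.

179/474


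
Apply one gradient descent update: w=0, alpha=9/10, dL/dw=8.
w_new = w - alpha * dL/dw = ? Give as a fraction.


w_new = 0 - 9/10 * 8 = 0 - 36/5 = -36/5.

-36/5


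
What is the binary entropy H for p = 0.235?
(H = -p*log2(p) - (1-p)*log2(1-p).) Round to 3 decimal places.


H = -0.235*log2(0.235) - 0.765*log2(0.765) = 0.787.

0.787


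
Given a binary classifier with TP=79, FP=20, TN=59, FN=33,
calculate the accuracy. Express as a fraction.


Accuracy = (TP + TN) / (TP + TN + FP + FN) = (79 + 59) / 191 = 138/191.

138/191


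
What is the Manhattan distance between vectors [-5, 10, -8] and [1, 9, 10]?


d = sum of absolute differences: |-5-1|=6 + |10-9|=1 + |-8-10|=18 = 25.

25


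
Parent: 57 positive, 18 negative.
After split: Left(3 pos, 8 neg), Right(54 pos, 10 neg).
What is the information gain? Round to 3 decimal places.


H(parent) = 0.7950. H(left) = 0.8454, H(right) = 0.6253. Weighted = (11/75)*0.8454 + (64/75)*0.6253 = 0.6576. IG = 0.7950 - 0.6576 = 0.1374, which rounds to 0.137.

0.137


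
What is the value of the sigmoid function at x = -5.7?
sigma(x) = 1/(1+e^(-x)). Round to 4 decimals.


sigma(-5.7) = 1/(1+e^(5.7)) = 1/(1+298.867401) = 1/299.867401 = 0.0033.

0.0033


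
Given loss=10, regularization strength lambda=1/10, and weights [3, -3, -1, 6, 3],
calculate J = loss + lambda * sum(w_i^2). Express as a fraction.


L2 sq norm = sum(w^2) = 64. J = 10 + 1/10 * 64 = 82/5.

82/5


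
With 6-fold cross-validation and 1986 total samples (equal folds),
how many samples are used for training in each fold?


Each validation fold has 1986/6 = 331 samples. Training set = 1986 - 331 = 1655.

1655


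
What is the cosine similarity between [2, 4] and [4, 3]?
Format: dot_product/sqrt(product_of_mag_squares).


dot = 20. |a|^2 = 20, |b|^2 = 25. cos = 20/sqrt(500).

20/sqrt(500)


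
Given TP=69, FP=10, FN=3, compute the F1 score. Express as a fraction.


Precision = 69/79 = 69/79. Recall = 69/72 = 23/24. F1 = 2*P*R/(P+R) = 138/151.

138/151


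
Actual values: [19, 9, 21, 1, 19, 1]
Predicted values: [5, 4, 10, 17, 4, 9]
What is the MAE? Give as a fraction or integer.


MAE = (1/6) * (|19-5|=14 + |9-4|=5 + |21-10|=11 + |1-17|=16 + |19-4|=15 + |1-9|=8). Sum = 69. MAE = 23/2.

23/2


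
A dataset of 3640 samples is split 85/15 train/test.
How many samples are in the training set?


Test set = 3640 * 15% = 546. Training set = 3640 - 546 = 3094.

3094


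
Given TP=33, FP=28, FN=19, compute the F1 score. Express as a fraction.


Precision = 33/61 = 33/61. Recall = 33/52 = 33/52. F1 = 2*P*R/(P+R) = 66/113.

66/113


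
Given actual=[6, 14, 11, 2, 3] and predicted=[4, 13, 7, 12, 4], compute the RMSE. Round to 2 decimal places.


MSE = 24.4000. RMSE = sqrt(24.4000) = 4.94.

4.94


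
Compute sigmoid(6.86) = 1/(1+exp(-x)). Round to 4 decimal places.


sigma(6.86) = 1/(1+e^(-6.86)) = 1/(1+0.001049) = 1/1.001049 = 0.9990.

0.9990


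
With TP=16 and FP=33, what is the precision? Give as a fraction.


Precision = TP / (TP + FP) = 16 / 49 = 16/49.

16/49


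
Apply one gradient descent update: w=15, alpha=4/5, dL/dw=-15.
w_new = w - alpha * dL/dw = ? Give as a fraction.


w_new = 15 - 4/5 * -15 = 15 - -12 = 27.

27


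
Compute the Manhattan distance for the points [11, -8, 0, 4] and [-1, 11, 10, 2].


d = sum of absolute differences: |11--1|=12 + |-8-11|=19 + |0-10|=10 + |4-2|=2 = 43.

43


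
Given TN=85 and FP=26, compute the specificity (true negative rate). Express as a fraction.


Specificity = TN / (TN + FP) = 85 / 111 = 85/111.

85/111


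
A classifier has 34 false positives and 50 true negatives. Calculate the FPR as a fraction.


FPR = FP / (FP + TN) = 34 / 84 = 17/42.

17/42


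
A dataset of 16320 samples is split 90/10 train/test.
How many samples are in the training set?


Test set = 16320 * 10% = 1632. Training set = 16320 - 1632 = 14688.

14688


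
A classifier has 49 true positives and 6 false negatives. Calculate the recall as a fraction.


Recall = TP / (TP + FN) = 49 / 55 = 49/55.

49/55


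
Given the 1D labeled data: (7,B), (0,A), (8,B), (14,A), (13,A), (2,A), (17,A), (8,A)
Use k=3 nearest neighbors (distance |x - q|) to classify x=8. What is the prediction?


Distances: |7-8|=1, |0-8|=8, |8-8|=0, |14-8|=6, |13-8|=5, |2-8|=6, |17-8|=9, |8-8|=0. 3 nearest: (8,A), (8,B), (7,B). Counts: {'A': 1, 'B': 2}. Majority class: B.

B


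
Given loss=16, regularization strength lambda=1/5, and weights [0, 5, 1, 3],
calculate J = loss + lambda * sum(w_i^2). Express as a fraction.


L2 sq norm = sum(w^2) = 35. J = 16 + 1/5 * 35 = 23.

23


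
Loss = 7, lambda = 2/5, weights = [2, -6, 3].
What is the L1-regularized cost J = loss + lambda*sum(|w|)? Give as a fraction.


L1 norm = sum(|w|) = 11. J = 7 + 2/5 * 11 = 57/5.

57/5


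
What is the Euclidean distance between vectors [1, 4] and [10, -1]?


d = sqrt(sum of squared differences). (1-10)^2=81, (4--1)^2=25. Sum = 106.

sqrt(106)


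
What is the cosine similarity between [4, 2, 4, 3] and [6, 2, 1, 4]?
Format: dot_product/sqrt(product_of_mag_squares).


dot = 44. |a|^2 = 45, |b|^2 = 57. cos = 44/sqrt(2565).

44/sqrt(2565)


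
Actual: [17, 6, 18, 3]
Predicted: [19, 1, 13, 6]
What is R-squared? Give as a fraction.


Mean(y) = 11. SS_res = 63. SS_tot = 174. R^2 = 1 - 63/(174) = 37/58.

37/58


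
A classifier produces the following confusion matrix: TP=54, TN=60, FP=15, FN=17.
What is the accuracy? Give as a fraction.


Accuracy = (TP + TN) / (TP + TN + FP + FN) = (54 + 60) / 146 = 57/73.

57/73


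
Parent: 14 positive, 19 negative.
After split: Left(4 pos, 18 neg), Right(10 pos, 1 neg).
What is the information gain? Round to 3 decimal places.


H(parent) = 0.9834. H(left) = 0.6840, H(right) = 0.4395. Weighted = (22/33)*0.6840 + (11/33)*0.4395 = 0.6025. IG = 0.9834 - 0.6025 = 0.3809, which rounds to 0.381.

0.381


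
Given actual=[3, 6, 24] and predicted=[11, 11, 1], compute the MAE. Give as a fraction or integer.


MAE = (1/3) * (|3-11|=8 + |6-11|=5 + |24-1|=23). Sum = 36. MAE = 12.

12


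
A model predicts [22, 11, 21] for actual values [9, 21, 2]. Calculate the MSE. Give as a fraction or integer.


MSE = (1/3) * ((9-22)^2=169 + (21-11)^2=100 + (2-21)^2=361). Sum = 630. MSE = 210.

210


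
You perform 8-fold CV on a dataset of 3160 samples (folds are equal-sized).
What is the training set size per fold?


Each validation fold has 3160/8 = 395 samples. Training set = 3160 - 395 = 2765.

2765


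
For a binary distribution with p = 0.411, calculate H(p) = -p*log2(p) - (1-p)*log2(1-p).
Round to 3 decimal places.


H = -0.411*log2(0.411) - 0.589*log2(0.589) = 0.977.

0.977


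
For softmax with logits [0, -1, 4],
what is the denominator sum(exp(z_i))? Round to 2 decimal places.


Denom = e^0=1.0000 + e^-1=0.3679 + e^4=54.5982. Sum = 55.9661, which rounds to 55.97.

55.97


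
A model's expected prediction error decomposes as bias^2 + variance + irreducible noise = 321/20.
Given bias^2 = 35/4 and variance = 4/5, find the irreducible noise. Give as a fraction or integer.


Total error = bias^2 + variance + irreducible noise. So irreducible noise = 321/20 - 35/4 - 4/5 = 13/2.

13/2


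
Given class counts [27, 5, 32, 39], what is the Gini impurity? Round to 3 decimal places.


Total = 103. Proportions: 27/103, 5/103, 32/103, 39/103. sum(p_i^2) = 0.3110. Gini = 1 - 0.3110 = 0.6890, which rounds to 0.689.

0.689


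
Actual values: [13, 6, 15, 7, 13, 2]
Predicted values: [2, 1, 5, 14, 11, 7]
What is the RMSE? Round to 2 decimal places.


MSE = 54.0000. RMSE = sqrt(54.0000) = 7.35.

7.35


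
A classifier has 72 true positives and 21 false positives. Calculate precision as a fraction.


Precision = TP / (TP + FP) = 72 / 93 = 24/31.

24/31


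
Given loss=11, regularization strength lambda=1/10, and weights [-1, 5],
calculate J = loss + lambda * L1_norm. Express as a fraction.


L1 norm = sum(|w|) = 6. J = 11 + 1/10 * 6 = 58/5.

58/5


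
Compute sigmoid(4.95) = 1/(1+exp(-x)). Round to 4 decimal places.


sigma(4.95) = 1/(1+e^(-4.95)) = 1/(1+0.007083) = 1/1.007083 = 0.9930.

0.9930


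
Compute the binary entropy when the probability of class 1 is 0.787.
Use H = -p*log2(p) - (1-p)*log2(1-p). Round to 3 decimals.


H = -0.787*log2(0.787) - 0.213*log2(0.213) = 0.747.

0.747


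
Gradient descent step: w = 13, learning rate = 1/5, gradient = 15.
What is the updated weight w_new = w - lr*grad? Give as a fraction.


w_new = 13 - 1/5 * 15 = 13 - 3 = 10.

10


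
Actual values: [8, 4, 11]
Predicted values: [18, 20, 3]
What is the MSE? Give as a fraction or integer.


MSE = (1/3) * ((8-18)^2=100 + (4-20)^2=256 + (11-3)^2=64). Sum = 420. MSE = 140.

140


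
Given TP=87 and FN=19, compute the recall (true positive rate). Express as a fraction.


Recall = TP / (TP + FN) = 87 / 106 = 87/106.

87/106


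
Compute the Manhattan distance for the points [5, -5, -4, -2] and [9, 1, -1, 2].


d = sum of absolute differences: |5-9|=4 + |-5-1|=6 + |-4--1|=3 + |-2-2|=4 = 17.

17


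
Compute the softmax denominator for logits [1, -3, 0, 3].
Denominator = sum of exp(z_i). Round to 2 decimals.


Denom = e^1=2.7183 + e^-3=0.0498 + e^0=1.0000 + e^3=20.0855. Sum = 23.8536, which rounds to 23.85.

23.85


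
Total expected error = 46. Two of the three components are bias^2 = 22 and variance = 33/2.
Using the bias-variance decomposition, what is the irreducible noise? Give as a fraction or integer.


Total error = bias^2 + variance + irreducible noise. So irreducible noise = 46 - 22 - 33/2 = 15/2.

15/2


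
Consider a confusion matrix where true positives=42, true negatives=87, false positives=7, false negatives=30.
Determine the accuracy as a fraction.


Accuracy = (TP + TN) / (TP + TN + FP + FN) = (42 + 87) / 166 = 129/166.

129/166


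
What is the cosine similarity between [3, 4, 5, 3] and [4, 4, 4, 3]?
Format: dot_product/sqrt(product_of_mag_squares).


dot = 57. |a|^2 = 59, |b|^2 = 57. cos = 57/sqrt(3363).

57/sqrt(3363)


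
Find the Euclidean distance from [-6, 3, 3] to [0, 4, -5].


d = sqrt(sum of squared differences). (-6-0)^2=36, (3-4)^2=1, (3--5)^2=64. Sum = 101.

sqrt(101)


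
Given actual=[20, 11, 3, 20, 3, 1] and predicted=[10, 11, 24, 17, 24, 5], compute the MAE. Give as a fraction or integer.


MAE = (1/6) * (|20-10|=10 + |11-11|=0 + |3-24|=21 + |20-17|=3 + |3-24|=21 + |1-5|=4). Sum = 59. MAE = 59/6.

59/6


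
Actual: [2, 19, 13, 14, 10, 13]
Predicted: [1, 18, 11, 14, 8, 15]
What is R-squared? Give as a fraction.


Mean(y) = 71/6. SS_res = 14. SS_tot = 953/6. R^2 = 1 - 14/(953/6) = 869/953.

869/953


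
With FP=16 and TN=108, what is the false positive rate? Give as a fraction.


FPR = FP / (FP + TN) = 16 / 124 = 4/31.

4/31


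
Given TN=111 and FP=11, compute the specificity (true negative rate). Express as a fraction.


Specificity = TN / (TN + FP) = 111 / 122 = 111/122.

111/122


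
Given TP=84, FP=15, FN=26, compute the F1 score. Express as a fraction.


Precision = 84/99 = 28/33. Recall = 84/110 = 42/55. F1 = 2*P*R/(P+R) = 168/209.

168/209


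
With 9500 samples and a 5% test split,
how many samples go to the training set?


Test set = 9500 * 5% = 475. Training set = 9500 - 475 = 9025.

9025


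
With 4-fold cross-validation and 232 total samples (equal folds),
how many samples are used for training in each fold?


Each validation fold has 232/4 = 58 samples. Training set = 232 - 58 = 174.

174


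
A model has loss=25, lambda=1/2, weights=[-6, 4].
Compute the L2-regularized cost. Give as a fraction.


L2 sq norm = sum(w^2) = 52. J = 25 + 1/2 * 52 = 51.

51


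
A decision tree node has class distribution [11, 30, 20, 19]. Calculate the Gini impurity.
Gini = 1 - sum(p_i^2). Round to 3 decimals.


Total = 80. Proportions: 11/80, 30/80, 20/80, 19/80. sum(p_i^2) = 0.2784. Gini = 1 - 0.2784 = 0.7216, which rounds to 0.722.

0.722


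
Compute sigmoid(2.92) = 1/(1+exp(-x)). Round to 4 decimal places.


sigma(2.92) = 1/(1+e^(-2.92)) = 1/(1+0.053934) = 1/1.053934 = 0.9488.

0.9488


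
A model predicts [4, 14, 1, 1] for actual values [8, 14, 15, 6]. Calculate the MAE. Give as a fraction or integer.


MAE = (1/4) * (|8-4|=4 + |14-14|=0 + |15-1|=14 + |6-1|=5). Sum = 23. MAE = 23/4.

23/4


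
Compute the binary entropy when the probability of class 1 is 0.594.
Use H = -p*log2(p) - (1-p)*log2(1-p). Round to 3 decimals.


H = -0.594*log2(0.594) - 0.406*log2(0.406) = 0.974.

0.974


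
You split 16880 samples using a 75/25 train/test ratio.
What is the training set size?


Test set = 16880 * 25% = 4220. Training set = 16880 - 4220 = 12660.

12660


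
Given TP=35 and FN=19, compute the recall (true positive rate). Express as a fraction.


Recall = TP / (TP + FN) = 35 / 54 = 35/54.

35/54


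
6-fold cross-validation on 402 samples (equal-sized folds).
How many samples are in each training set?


Each validation fold has 402/6 = 67 samples. Training set = 402 - 67 = 335.

335


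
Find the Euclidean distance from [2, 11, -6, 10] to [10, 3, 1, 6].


d = sqrt(sum of squared differences). (2-10)^2=64, (11-3)^2=64, (-6-1)^2=49, (10-6)^2=16. Sum = 193.

sqrt(193)


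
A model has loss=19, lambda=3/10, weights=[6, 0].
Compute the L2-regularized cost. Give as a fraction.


L2 sq norm = sum(w^2) = 36. J = 19 + 3/10 * 36 = 149/5.

149/5


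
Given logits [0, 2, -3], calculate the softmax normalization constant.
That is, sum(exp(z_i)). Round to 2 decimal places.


Denom = e^0=1.0000 + e^2=7.3891 + e^-3=0.0498. Sum = 8.4389, which rounds to 8.44.

8.44


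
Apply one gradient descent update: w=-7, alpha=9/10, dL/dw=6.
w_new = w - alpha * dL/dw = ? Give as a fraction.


w_new = -7 - 9/10 * 6 = -7 - 27/5 = -62/5.

-62/5


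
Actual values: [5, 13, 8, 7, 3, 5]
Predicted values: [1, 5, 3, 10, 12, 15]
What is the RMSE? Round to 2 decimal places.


MSE = 49.1667. RMSE = sqrt(49.1667) = 7.01.

7.01


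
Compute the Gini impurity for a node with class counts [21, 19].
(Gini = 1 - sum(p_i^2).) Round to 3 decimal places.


Total = 40. Proportions: 21/40, 19/40. sum(p_i^2) = 0.5012. Gini = 1 - 0.5012 = 0.4988, which rounds to 0.499.

0.499


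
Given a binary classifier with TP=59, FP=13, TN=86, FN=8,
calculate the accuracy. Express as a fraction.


Accuracy = (TP + TN) / (TP + TN + FP + FN) = (59 + 86) / 166 = 145/166.

145/166


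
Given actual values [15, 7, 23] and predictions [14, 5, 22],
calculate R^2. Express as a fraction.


Mean(y) = 15. SS_res = 6. SS_tot = 128. R^2 = 1 - 6/(128) = 61/64.

61/64


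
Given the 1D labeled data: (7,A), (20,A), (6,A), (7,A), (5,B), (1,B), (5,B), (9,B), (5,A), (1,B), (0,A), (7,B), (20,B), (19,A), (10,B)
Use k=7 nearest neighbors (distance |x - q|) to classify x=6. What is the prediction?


Distances: |7-6|=1, |20-6|=14, |6-6|=0, |7-6|=1, |5-6|=1, |1-6|=5, |5-6|=1, |9-6|=3, |5-6|=1, |1-6|=5, |0-6|=6, |7-6|=1, |20-6|=14, |19-6|=13, |10-6|=4. 7 nearest: (6,A), (7,A), (7,A), (5,A), (5,B), (5,B), (7,B). Counts: {'A': 4, 'B': 3}. Majority class: A.

A


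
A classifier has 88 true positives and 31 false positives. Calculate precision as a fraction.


Precision = TP / (TP + FP) = 88 / 119 = 88/119.

88/119


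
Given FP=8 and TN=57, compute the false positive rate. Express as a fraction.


FPR = FP / (FP + TN) = 8 / 65 = 8/65.

8/65


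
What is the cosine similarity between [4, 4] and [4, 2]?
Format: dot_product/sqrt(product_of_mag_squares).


dot = 24. |a|^2 = 32, |b|^2 = 20. cos = 24/sqrt(640).

24/sqrt(640)


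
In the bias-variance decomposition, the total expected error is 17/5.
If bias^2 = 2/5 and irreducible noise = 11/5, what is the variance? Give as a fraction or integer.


Total error = bias^2 + variance + irreducible noise. So variance = 17/5 - 2/5 - 11/5 = 4/5.

4/5


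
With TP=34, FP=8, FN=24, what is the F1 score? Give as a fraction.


Precision = 34/42 = 17/21. Recall = 34/58 = 17/29. F1 = 2*P*R/(P+R) = 17/25.

17/25


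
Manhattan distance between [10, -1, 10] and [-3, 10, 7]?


d = sum of absolute differences: |10--3|=13 + |-1-10|=11 + |10-7|=3 = 27.

27


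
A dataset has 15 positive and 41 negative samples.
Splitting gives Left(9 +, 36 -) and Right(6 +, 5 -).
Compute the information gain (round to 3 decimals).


H(parent) = 0.8384. H(left) = 0.7219, H(right) = 0.9940. Weighted = (45/56)*0.7219 + (11/56)*0.9940 = 0.7753. IG = 0.8384 - 0.7753 = 0.0631, which rounds to 0.063.

0.063


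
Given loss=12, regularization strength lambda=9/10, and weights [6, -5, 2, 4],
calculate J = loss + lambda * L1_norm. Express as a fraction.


L1 norm = sum(|w|) = 17. J = 12 + 9/10 * 17 = 273/10.

273/10


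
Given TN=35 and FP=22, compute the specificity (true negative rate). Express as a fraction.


Specificity = TN / (TN + FP) = 35 / 57 = 35/57.

35/57


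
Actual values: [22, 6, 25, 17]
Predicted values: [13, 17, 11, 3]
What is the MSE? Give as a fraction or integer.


MSE = (1/4) * ((22-13)^2=81 + (6-17)^2=121 + (25-11)^2=196 + (17-3)^2=196). Sum = 594. MSE = 297/2.

297/2


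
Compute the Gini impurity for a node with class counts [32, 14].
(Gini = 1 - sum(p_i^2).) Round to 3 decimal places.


Total = 46. Proportions: 32/46, 14/46. sum(p_i^2) = 0.5766. Gini = 1 - 0.5766 = 0.4234, which rounds to 0.423.

0.423


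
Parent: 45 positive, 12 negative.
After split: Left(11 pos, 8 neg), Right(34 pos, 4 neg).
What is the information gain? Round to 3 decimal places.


H(parent) = 0.7425. H(left) = 0.9819, H(right) = 0.4855. Weighted = (19/57)*0.9819 + (38/57)*0.4855 = 0.6510. IG = 0.7425 - 0.6510 = 0.0915, which rounds to 0.092.

0.092


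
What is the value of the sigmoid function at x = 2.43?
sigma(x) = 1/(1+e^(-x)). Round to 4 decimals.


sigma(2.43) = 1/(1+e^(-2.43)) = 1/(1+0.088037) = 1/1.088037 = 0.9191.

0.9191


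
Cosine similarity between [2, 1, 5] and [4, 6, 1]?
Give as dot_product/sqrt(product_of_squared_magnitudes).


dot = 19. |a|^2 = 30, |b|^2 = 53. cos = 19/sqrt(1590).

19/sqrt(1590)


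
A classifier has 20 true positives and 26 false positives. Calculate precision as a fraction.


Precision = TP / (TP + FP) = 20 / 46 = 10/23.

10/23


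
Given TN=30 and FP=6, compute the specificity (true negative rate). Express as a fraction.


Specificity = TN / (TN + FP) = 30 / 36 = 5/6.

5/6


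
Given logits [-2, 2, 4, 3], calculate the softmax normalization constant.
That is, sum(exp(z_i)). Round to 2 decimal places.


Denom = e^-2=0.1353 + e^2=7.3891 + e^4=54.5982 + e^3=20.0855. Sum = 82.2081, which rounds to 82.21.

82.21


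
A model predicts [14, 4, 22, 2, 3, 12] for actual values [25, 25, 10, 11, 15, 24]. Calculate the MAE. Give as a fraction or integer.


MAE = (1/6) * (|25-14|=11 + |25-4|=21 + |10-22|=12 + |11-2|=9 + |15-3|=12 + |24-12|=12). Sum = 77. MAE = 77/6.

77/6


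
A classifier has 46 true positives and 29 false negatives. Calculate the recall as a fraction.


Recall = TP / (TP + FN) = 46 / 75 = 46/75.

46/75


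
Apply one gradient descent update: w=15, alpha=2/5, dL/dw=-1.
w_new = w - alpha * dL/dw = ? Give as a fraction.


w_new = 15 - 2/5 * -1 = 15 - -2/5 = 77/5.

77/5


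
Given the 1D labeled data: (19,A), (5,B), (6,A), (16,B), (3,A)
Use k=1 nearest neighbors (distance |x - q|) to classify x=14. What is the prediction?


Distances: |19-14|=5, |5-14|=9, |6-14|=8, |16-14|=2, |3-14|=11. 1 nearest: (16,B). Counts: {'B': 1}. Majority class: B.

B


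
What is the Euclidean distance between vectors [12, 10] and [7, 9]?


d = sqrt(sum of squared differences). (12-7)^2=25, (10-9)^2=1. Sum = 26.

sqrt(26)


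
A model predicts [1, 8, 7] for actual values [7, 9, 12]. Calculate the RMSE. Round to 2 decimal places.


MSE = 20.6667. RMSE = sqrt(20.6667) = 4.55.

4.55


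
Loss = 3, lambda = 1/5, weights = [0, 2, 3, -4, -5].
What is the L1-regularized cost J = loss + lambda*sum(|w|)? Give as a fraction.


L1 norm = sum(|w|) = 14. J = 3 + 1/5 * 14 = 29/5.

29/5


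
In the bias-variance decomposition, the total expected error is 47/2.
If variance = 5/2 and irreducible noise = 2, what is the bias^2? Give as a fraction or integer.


Total error = bias^2 + variance + irreducible noise. So bias^2 = 47/2 - 5/2 - 2 = 19.

19


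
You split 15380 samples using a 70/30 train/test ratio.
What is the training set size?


Test set = 15380 * 30% = 4614. Training set = 15380 - 4614 = 10766.

10766


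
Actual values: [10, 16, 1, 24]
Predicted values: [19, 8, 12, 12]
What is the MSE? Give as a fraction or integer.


MSE = (1/4) * ((10-19)^2=81 + (16-8)^2=64 + (1-12)^2=121 + (24-12)^2=144). Sum = 410. MSE = 205/2.

205/2


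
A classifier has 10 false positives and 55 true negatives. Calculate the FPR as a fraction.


FPR = FP / (FP + TN) = 10 / 65 = 2/13.

2/13


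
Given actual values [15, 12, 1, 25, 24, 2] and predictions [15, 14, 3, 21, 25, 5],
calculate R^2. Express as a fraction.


Mean(y) = 79/6. SS_res = 34. SS_tot = 3209/6. R^2 = 1 - 34/(3209/6) = 3005/3209.

3005/3209


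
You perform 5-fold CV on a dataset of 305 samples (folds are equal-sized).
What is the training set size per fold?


Each validation fold has 305/5 = 61 samples. Training set = 305 - 61 = 244.

244


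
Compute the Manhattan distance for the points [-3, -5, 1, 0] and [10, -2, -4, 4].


d = sum of absolute differences: |-3-10|=13 + |-5--2|=3 + |1--4|=5 + |0-4|=4 = 25.

25


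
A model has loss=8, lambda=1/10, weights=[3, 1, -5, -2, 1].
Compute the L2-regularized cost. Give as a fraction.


L2 sq norm = sum(w^2) = 40. J = 8 + 1/10 * 40 = 12.

12


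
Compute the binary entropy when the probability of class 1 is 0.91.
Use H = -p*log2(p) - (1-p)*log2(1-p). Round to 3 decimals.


H = -0.91*log2(0.91) - 0.09*log2(0.09) = 0.436.

0.436


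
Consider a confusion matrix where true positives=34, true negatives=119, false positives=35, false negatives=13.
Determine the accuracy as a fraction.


Accuracy = (TP + TN) / (TP + TN + FP + FN) = (34 + 119) / 201 = 51/67.

51/67


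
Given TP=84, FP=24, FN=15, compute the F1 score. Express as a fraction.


Precision = 84/108 = 7/9. Recall = 84/99 = 28/33. F1 = 2*P*R/(P+R) = 56/69.

56/69


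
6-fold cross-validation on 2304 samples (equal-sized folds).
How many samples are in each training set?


Each validation fold has 2304/6 = 384 samples. Training set = 2304 - 384 = 1920.

1920


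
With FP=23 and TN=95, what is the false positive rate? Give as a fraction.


FPR = FP / (FP + TN) = 23 / 118 = 23/118.

23/118


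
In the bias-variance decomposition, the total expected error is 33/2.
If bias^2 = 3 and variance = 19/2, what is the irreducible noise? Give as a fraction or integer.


Total error = bias^2 + variance + irreducible noise. So irreducible noise = 33/2 - 3 - 19/2 = 4.

4


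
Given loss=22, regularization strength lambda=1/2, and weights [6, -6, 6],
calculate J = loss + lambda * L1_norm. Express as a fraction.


L1 norm = sum(|w|) = 18. J = 22 + 1/2 * 18 = 31.

31


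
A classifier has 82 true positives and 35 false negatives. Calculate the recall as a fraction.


Recall = TP / (TP + FN) = 82 / 117 = 82/117.

82/117


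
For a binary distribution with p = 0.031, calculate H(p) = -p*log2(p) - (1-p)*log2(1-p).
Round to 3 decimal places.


H = -0.031*log2(0.031) - 0.969*log2(0.969) = 0.199.

0.199


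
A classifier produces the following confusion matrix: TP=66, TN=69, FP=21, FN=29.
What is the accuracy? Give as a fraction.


Accuracy = (TP + TN) / (TP + TN + FP + FN) = (66 + 69) / 185 = 27/37.

27/37


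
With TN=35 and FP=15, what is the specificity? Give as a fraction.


Specificity = TN / (TN + FP) = 35 / 50 = 7/10.

7/10


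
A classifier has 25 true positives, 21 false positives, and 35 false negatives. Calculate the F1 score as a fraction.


Precision = 25/46 = 25/46. Recall = 25/60 = 5/12. F1 = 2*P*R/(P+R) = 25/53.

25/53


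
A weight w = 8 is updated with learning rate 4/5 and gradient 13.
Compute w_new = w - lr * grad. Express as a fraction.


w_new = 8 - 4/5 * 13 = 8 - 52/5 = -12/5.

-12/5


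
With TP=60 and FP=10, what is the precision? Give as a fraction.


Precision = TP / (TP + FP) = 60 / 70 = 6/7.

6/7


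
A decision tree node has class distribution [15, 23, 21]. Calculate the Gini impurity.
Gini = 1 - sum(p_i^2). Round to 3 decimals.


Total = 59. Proportions: 15/59, 23/59, 21/59. sum(p_i^2) = 0.3433. Gini = 1 - 0.3433 = 0.6567, which rounds to 0.657.

0.657


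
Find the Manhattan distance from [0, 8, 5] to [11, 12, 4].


d = sum of absolute differences: |0-11|=11 + |8-12|=4 + |5-4|=1 = 16.

16


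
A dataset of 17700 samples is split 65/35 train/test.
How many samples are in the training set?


Test set = 17700 * 35% = 6195. Training set = 17700 - 6195 = 11505.

11505


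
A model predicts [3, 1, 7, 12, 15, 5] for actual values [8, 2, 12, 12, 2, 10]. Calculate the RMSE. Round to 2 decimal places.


MSE = 40.8333. RMSE = sqrt(40.8333) = 6.39.

6.39


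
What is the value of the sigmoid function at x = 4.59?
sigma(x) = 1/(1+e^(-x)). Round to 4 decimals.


sigma(4.59) = 1/(1+e^(-4.59)) = 1/(1+0.010153) = 1/1.010153 = 0.9899.

0.9899


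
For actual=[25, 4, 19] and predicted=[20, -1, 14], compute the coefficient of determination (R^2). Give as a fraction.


Mean(y) = 16. SS_res = 75. SS_tot = 234. R^2 = 1 - 75/(234) = 53/78.

53/78


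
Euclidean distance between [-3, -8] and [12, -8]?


d = sqrt(sum of squared differences). (-3-12)^2=225, (-8--8)^2=0. Sum = 225.

15


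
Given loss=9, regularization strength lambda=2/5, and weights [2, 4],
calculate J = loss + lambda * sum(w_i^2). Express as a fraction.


L2 sq norm = sum(w^2) = 20. J = 9 + 2/5 * 20 = 17.

17


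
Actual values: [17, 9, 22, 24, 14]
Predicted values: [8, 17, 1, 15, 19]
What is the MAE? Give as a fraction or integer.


MAE = (1/5) * (|17-8|=9 + |9-17|=8 + |22-1|=21 + |24-15|=9 + |14-19|=5). Sum = 52. MAE = 52/5.

52/5


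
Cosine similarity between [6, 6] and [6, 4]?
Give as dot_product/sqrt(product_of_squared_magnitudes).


dot = 60. |a|^2 = 72, |b|^2 = 52. cos = 60/sqrt(3744).

60/sqrt(3744)


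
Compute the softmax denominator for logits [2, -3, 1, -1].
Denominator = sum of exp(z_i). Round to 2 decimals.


Denom = e^2=7.3891 + e^-3=0.0498 + e^1=2.7183 + e^-1=0.3679. Sum = 10.5251, which rounds to 10.53.

10.53


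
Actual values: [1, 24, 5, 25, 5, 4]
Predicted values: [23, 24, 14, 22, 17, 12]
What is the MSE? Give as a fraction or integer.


MSE = (1/6) * ((1-23)^2=484 + (24-24)^2=0 + (5-14)^2=81 + (25-22)^2=9 + (5-17)^2=144 + (4-12)^2=64). Sum = 782. MSE = 391/3.

391/3


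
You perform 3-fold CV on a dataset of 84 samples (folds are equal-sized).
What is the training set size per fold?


Each validation fold has 84/3 = 28 samples. Training set = 84 - 28 = 56.

56


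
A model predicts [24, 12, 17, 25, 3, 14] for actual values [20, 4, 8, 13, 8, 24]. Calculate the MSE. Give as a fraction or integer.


MSE = (1/6) * ((20-24)^2=16 + (4-12)^2=64 + (8-17)^2=81 + (13-25)^2=144 + (8-3)^2=25 + (24-14)^2=100). Sum = 430. MSE = 215/3.

215/3


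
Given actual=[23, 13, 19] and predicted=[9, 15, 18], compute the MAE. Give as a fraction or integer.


MAE = (1/3) * (|23-9|=14 + |13-15|=2 + |19-18|=1). Sum = 17. MAE = 17/3.

17/3


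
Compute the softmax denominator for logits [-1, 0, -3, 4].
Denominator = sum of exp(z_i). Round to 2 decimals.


Denom = e^-1=0.3679 + e^0=1.0000 + e^-3=0.0498 + e^4=54.5982. Sum = 56.0159, which rounds to 56.02.

56.02


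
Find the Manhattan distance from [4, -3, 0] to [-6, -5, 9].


d = sum of absolute differences: |4--6|=10 + |-3--5|=2 + |0-9|=9 = 21.

21


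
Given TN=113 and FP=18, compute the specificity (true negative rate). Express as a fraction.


Specificity = TN / (TN + FP) = 113 / 131 = 113/131.

113/131


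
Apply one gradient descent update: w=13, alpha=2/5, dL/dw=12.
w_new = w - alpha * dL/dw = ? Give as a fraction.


w_new = 13 - 2/5 * 12 = 13 - 24/5 = 41/5.

41/5


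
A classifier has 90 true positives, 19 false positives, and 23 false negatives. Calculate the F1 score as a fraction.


Precision = 90/109 = 90/109. Recall = 90/113 = 90/113. F1 = 2*P*R/(P+R) = 30/37.

30/37


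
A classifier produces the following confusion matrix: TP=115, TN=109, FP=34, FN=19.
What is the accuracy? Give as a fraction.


Accuracy = (TP + TN) / (TP + TN + FP + FN) = (115 + 109) / 277 = 224/277.

224/277


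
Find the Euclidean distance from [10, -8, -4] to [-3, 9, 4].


d = sqrt(sum of squared differences). (10--3)^2=169, (-8-9)^2=289, (-4-4)^2=64. Sum = 522.

sqrt(522)


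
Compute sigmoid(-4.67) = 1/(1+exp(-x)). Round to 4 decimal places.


sigma(-4.67) = 1/(1+e^(4.67)) = 1/(1+106.697742) = 1/107.697742 = 0.0093.

0.0093


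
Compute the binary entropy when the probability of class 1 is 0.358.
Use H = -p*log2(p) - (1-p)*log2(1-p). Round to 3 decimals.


H = -0.358*log2(0.358) - 0.642*log2(0.642) = 0.941.

0.941


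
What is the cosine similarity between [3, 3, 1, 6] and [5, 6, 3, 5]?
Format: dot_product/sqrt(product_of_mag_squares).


dot = 66. |a|^2 = 55, |b|^2 = 95. cos = 66/sqrt(5225).

66/sqrt(5225)


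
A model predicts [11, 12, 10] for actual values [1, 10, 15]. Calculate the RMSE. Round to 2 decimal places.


MSE = 43.0000. RMSE = sqrt(43.0000) = 6.56.

6.56


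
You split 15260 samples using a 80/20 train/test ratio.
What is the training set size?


Test set = 15260 * 20% = 3052. Training set = 15260 - 3052 = 12208.

12208


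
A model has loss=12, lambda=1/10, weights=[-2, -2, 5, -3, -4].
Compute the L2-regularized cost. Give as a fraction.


L2 sq norm = sum(w^2) = 58. J = 12 + 1/10 * 58 = 89/5.

89/5


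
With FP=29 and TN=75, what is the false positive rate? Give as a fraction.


FPR = FP / (FP + TN) = 29 / 104 = 29/104.

29/104


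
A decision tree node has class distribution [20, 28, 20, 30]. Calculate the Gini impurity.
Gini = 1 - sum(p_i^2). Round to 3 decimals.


Total = 98. Proportions: 20/98, 28/98, 20/98, 30/98. sum(p_i^2) = 0.2586. Gini = 1 - 0.2586 = 0.7414, which rounds to 0.741.

0.741


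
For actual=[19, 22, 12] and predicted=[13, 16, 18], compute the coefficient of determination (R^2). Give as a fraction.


Mean(y) = 53/3. SS_res = 108. SS_tot = 158/3. R^2 = 1 - 108/(158/3) = -83/79.

-83/79


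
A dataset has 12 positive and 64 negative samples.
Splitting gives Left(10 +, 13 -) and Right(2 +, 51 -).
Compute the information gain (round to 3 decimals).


H(parent) = 0.6292. H(left) = 0.9877, H(right) = 0.2318. Weighted = (23/76)*0.9877 + (53/76)*0.2318 = 0.4606. IG = 0.6292 - 0.4606 = 0.1686, which rounds to 0.169.

0.169


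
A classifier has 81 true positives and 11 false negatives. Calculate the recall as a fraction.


Recall = TP / (TP + FN) = 81 / 92 = 81/92.

81/92


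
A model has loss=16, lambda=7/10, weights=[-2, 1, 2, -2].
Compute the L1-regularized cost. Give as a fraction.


L1 norm = sum(|w|) = 7. J = 16 + 7/10 * 7 = 209/10.

209/10


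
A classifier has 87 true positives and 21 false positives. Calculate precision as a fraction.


Precision = TP / (TP + FP) = 87 / 108 = 29/36.

29/36


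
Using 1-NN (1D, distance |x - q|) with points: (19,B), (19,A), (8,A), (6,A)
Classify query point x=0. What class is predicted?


Distances: |19-0|=19, |19-0|=19, |8-0|=8, |6-0|=6. 1 nearest: (6,A). Counts: {'A': 1}. Majority class: A.

A


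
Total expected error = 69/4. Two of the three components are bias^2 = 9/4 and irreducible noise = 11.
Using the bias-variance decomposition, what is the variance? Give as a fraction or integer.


Total error = bias^2 + variance + irreducible noise. So variance = 69/4 - 9/4 - 11 = 4.

4


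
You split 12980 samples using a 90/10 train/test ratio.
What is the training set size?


Test set = 12980 * 10% = 1298. Training set = 12980 - 1298 = 11682.

11682


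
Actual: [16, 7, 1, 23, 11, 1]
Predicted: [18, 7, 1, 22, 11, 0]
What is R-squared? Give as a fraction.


Mean(y) = 59/6. SS_res = 6. SS_tot = 2261/6. R^2 = 1 - 6/(2261/6) = 2225/2261.

2225/2261


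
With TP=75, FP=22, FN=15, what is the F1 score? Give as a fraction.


Precision = 75/97 = 75/97. Recall = 75/90 = 5/6. F1 = 2*P*R/(P+R) = 150/187.

150/187


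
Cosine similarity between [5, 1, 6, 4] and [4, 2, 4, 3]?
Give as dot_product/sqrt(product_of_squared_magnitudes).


dot = 58. |a|^2 = 78, |b|^2 = 45. cos = 58/sqrt(3510).

58/sqrt(3510)


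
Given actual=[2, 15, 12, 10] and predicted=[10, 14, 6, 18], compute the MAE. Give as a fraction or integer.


MAE = (1/4) * (|2-10|=8 + |15-14|=1 + |12-6|=6 + |10-18|=8). Sum = 23. MAE = 23/4.

23/4


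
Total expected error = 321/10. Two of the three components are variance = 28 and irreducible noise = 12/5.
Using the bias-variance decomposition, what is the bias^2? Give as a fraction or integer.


Total error = bias^2 + variance + irreducible noise. So bias^2 = 321/10 - 28 - 12/5 = 17/10.

17/10


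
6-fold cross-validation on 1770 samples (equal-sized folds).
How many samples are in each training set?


Each validation fold has 1770/6 = 295 samples. Training set = 1770 - 295 = 1475.

1475


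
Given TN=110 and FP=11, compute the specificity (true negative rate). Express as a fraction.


Specificity = TN / (TN + FP) = 110 / 121 = 10/11.

10/11


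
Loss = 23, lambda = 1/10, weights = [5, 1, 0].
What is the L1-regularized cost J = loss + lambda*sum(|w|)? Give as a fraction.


L1 norm = sum(|w|) = 6. J = 23 + 1/10 * 6 = 118/5.

118/5


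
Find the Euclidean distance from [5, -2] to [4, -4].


d = sqrt(sum of squared differences). (5-4)^2=1, (-2--4)^2=4. Sum = 5.

sqrt(5)


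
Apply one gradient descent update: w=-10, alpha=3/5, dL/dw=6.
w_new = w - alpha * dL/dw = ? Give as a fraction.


w_new = -10 - 3/5 * 6 = -10 - 18/5 = -68/5.

-68/5


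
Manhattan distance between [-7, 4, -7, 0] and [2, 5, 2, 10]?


d = sum of absolute differences: |-7-2|=9 + |4-5|=1 + |-7-2|=9 + |0-10|=10 = 29.

29


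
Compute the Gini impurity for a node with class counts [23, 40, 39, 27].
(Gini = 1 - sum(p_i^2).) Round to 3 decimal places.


Total = 129. Proportions: 23/129, 40/129, 39/129, 27/129. sum(p_i^2) = 0.2631. Gini = 1 - 0.2631 = 0.7369, which rounds to 0.737.

0.737


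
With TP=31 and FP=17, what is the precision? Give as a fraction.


Precision = TP / (TP + FP) = 31 / 48 = 31/48.

31/48


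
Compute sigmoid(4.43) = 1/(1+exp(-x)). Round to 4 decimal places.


sigma(4.43) = 1/(1+e^(-4.43)) = 1/(1+0.011914) = 1/1.011914 = 0.9882.

0.9882


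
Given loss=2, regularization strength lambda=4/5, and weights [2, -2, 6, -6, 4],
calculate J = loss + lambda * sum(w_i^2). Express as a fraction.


L2 sq norm = sum(w^2) = 96. J = 2 + 4/5 * 96 = 394/5.

394/5


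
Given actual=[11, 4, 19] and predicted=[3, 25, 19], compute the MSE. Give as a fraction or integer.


MSE = (1/3) * ((11-3)^2=64 + (4-25)^2=441 + (19-19)^2=0). Sum = 505. MSE = 505/3.

505/3


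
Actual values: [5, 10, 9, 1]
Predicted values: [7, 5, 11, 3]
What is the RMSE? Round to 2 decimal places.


MSE = 9.2500. RMSE = sqrt(9.2500) = 3.04.

3.04


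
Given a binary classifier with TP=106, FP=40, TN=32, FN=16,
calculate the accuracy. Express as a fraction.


Accuracy = (TP + TN) / (TP + TN + FP + FN) = (106 + 32) / 194 = 69/97.

69/97


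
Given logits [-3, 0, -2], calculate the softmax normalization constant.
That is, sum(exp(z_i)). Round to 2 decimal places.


Denom = e^-3=0.0498 + e^0=1.0000 + e^-2=0.1353. Sum = 1.1851, which rounds to 1.19.

1.19


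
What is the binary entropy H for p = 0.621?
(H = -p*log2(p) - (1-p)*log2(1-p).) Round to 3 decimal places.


H = -0.621*log2(0.621) - 0.379*log2(0.379) = 0.957.

0.957


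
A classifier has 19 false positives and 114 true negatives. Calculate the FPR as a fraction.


FPR = FP / (FP + TN) = 19 / 133 = 1/7.

1/7


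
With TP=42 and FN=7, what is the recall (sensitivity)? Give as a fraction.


Recall = TP / (TP + FN) = 42 / 49 = 6/7.

6/7


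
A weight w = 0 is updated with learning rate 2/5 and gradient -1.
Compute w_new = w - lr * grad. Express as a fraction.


w_new = 0 - 2/5 * -1 = 0 - -2/5 = 2/5.

2/5


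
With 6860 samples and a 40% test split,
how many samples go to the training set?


Test set = 6860 * 40% = 2744. Training set = 6860 - 2744 = 4116.

4116


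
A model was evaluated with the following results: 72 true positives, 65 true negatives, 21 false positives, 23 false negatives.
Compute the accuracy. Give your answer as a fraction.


Accuracy = (TP + TN) / (TP + TN + FP + FN) = (72 + 65) / 181 = 137/181.

137/181


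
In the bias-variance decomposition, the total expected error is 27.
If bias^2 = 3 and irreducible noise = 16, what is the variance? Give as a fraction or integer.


Total error = bias^2 + variance + irreducible noise. So variance = 27 - 3 - 16 = 8.

8


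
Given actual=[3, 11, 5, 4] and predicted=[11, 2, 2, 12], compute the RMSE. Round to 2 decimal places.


MSE = 54.5000. RMSE = sqrt(54.5000) = 7.38.

7.38


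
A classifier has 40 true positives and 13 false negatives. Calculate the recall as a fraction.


Recall = TP / (TP + FN) = 40 / 53 = 40/53.

40/53


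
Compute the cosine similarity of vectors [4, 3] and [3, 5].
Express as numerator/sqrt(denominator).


dot = 27. |a|^2 = 25, |b|^2 = 34. cos = 27/sqrt(850).

27/sqrt(850)


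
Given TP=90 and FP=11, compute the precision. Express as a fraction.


Precision = TP / (TP + FP) = 90 / 101 = 90/101.

90/101


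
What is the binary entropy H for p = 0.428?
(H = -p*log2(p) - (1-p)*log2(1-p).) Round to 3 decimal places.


H = -0.428*log2(0.428) - 0.572*log2(0.572) = 0.985.

0.985


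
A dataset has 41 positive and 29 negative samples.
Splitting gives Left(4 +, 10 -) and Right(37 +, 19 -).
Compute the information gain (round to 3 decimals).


H(parent) = 0.9787. H(left) = 0.8631, H(right) = 0.9241. Weighted = (14/70)*0.8631 + (56/70)*0.9241 = 0.9119. IG = 0.9787 - 0.9119 = 0.0668, which rounds to 0.067.

0.067
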